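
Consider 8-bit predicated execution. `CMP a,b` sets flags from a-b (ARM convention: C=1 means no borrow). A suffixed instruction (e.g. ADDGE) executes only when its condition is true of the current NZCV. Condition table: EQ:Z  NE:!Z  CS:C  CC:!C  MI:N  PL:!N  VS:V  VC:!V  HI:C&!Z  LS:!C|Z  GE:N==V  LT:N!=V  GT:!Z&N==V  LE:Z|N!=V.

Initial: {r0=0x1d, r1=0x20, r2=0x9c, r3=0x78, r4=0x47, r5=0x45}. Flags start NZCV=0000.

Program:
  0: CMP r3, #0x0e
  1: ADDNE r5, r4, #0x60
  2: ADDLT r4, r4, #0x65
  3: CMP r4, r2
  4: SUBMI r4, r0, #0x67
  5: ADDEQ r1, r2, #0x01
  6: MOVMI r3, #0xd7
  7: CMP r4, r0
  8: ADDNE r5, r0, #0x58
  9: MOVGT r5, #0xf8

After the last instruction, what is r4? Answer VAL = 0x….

VAL = 0xb6

[0] flags=0010 → (cmp)
[1] flags=0010 NE?T → r5=0xa7
[2] flags=0010 LT?F → skip
[3] flags=1001 → (cmp)
[4] flags=1001 MI?T → r4=0xb6
[5] flags=1001 EQ?F → skip
[6] flags=1001 MI?T → r3=0xd7
[7] flags=1010 → (cmp)
[8] flags=1010 NE?T → r5=0x75
[9] flags=1010 GT?F → skip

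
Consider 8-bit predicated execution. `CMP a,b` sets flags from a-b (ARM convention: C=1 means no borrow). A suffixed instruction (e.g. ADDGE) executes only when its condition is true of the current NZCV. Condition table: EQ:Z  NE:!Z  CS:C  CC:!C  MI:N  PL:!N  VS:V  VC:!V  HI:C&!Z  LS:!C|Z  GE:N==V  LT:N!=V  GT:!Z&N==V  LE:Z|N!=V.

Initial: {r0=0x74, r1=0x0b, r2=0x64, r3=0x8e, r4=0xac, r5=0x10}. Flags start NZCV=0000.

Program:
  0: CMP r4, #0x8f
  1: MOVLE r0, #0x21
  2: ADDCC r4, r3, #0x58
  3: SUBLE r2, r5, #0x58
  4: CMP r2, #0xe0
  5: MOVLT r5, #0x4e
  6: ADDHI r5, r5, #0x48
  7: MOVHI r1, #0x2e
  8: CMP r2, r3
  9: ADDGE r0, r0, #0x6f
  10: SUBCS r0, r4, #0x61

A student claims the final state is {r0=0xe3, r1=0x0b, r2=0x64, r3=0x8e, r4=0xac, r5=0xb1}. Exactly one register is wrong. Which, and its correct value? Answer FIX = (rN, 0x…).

0: ✓ CMP  NZCV=0010
1: · MOVLE
2: · ADDCC
3: · SUBLE
4: ✓ CMP  NZCV=1001
5: · MOVLT
6: · ADDHI
7: · MOVHI
8: ✓ CMP  NZCV=1001
9: ✓ ADDGE  r0←0xe3
10: · SUBCS

FIX = (r5, 0x10)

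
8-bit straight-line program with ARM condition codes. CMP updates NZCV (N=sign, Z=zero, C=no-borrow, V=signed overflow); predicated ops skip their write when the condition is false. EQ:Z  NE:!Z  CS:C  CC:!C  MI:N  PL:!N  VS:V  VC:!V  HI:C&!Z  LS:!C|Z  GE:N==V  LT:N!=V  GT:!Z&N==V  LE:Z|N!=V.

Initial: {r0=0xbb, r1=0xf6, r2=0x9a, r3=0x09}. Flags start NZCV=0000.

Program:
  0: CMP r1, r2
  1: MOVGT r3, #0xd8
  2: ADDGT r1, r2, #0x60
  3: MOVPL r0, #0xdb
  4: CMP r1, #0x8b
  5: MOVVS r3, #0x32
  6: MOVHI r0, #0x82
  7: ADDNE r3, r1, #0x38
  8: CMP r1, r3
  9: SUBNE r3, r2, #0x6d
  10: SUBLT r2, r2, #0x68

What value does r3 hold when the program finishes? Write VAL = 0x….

VAL = 0x2d

0: ✓ CMP  NZCV=0010
1: ✓ MOVGT  r3←0xd8
2: ✓ ADDGT  r1←0xfa
3: ✓ MOVPL  r0←0xdb
4: ✓ CMP  NZCV=0010
5: · MOVVS
6: ✓ MOVHI  r0←0x82
7: ✓ ADDNE  r3←0x32
8: ✓ CMP  NZCV=1010
9: ✓ SUBNE  r3←0x2d
10: ✓ SUBLT  r2←0x32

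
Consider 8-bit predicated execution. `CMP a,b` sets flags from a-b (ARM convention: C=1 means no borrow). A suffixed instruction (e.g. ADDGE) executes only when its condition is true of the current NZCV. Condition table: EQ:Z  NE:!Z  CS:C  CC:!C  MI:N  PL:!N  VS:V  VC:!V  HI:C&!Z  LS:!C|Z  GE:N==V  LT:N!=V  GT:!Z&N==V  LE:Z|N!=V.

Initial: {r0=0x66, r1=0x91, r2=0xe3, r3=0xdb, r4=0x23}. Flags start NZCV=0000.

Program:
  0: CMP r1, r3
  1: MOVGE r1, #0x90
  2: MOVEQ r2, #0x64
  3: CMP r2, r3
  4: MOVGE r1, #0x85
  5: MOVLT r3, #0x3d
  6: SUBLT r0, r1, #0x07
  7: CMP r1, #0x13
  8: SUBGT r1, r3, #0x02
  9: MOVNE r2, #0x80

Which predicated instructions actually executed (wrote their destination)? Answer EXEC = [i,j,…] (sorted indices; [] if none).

0: ✓ CMP  NZCV=1000
1: · MOVGE
2: · MOVEQ
3: ✓ CMP  NZCV=0010
4: ✓ MOVGE  r1←0x85
5: · MOVLT
6: · SUBLT
7: ✓ CMP  NZCV=0011
8: · SUBGT
9: ✓ MOVNE  r2←0x80

EXEC = [4,9]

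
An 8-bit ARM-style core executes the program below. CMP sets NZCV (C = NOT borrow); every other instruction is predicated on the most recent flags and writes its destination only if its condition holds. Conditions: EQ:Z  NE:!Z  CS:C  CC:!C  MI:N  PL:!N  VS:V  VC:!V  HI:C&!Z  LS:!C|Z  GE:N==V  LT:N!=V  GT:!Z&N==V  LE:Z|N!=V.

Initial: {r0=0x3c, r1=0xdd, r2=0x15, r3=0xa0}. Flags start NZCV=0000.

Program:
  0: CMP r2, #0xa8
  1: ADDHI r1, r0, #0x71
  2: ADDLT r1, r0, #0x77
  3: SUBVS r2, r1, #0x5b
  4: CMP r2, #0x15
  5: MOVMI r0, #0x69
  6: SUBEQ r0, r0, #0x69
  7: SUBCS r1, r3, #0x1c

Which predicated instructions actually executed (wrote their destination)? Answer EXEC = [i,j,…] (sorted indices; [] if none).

[0] flags=0000 → (cmp)
[1] flags=0000 HI?F → skip
[2] flags=0000 LT?F → skip
[3] flags=0000 VS?F → skip
[4] flags=0110 → (cmp)
[5] flags=0110 MI?F → skip
[6] flags=0110 EQ?T → r0=0xd3
[7] flags=0110 CS?T → r1=0x84

EXEC = [6,7]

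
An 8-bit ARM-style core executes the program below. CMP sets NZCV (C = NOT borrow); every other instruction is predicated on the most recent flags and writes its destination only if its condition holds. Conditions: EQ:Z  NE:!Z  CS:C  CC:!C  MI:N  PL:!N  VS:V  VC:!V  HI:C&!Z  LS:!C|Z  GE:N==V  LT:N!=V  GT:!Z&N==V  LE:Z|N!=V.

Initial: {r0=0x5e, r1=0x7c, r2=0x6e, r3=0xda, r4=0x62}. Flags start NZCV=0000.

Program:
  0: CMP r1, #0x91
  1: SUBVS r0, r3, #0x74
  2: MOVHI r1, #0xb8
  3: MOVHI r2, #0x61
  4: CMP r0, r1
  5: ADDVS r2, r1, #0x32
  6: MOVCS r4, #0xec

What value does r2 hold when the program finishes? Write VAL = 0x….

[0] flags=1001 → (cmp)
[1] flags=1001 VS?T → r0=0x66
[2] flags=1001 HI?F → skip
[3] flags=1001 HI?F → skip
[4] flags=1000 → (cmp)
[5] flags=1000 VS?F → skip
[6] flags=1000 CS?F → skip

VAL = 0x6e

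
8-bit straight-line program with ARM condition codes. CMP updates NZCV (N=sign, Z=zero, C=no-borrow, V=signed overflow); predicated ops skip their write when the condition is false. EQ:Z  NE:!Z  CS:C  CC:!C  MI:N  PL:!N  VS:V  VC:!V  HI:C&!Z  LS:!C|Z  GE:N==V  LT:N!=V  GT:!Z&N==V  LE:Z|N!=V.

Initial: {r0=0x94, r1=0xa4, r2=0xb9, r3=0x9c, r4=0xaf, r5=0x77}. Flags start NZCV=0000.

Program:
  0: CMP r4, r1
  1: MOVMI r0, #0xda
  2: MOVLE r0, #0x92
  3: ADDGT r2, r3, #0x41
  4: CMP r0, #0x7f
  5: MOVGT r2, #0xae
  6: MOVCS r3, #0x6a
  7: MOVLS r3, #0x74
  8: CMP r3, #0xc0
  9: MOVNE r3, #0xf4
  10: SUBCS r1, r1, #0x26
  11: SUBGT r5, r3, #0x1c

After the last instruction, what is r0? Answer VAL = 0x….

VAL = 0x94

0: ✓ CMP  NZCV=0010
1: · MOVMI
2: · MOVLE
3: ✓ ADDGT  r2←0xdd
4: ✓ CMP  NZCV=0011
5: · MOVGT
6: ✓ MOVCS  r3←0x6a
7: · MOVLS
8: ✓ CMP  NZCV=1001
9: ✓ MOVNE  r3←0xf4
10: · SUBCS
11: ✓ SUBGT  r5←0xd8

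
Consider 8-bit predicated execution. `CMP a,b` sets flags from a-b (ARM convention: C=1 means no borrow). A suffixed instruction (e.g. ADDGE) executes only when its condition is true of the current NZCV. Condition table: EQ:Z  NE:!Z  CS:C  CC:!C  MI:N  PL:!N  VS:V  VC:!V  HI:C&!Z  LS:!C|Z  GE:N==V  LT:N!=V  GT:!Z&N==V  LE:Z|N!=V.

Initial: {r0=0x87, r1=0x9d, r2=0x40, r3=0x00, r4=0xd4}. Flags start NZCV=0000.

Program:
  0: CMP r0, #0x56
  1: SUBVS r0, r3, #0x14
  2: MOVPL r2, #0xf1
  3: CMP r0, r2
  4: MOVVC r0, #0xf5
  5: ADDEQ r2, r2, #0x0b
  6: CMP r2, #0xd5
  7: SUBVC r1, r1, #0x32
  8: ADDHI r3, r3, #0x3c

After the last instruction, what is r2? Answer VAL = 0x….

VAL = 0xf1

0: ✓ CMP  NZCV=0011
1: ✓ SUBVS  r0←0xec
2: ✓ MOVPL  r2←0xf1
3: ✓ CMP  NZCV=1000
4: ✓ MOVVC  r0←0xf5
5: · ADDEQ
6: ✓ CMP  NZCV=0010
7: ✓ SUBVC  r1←0x6b
8: ✓ ADDHI  r3←0x3c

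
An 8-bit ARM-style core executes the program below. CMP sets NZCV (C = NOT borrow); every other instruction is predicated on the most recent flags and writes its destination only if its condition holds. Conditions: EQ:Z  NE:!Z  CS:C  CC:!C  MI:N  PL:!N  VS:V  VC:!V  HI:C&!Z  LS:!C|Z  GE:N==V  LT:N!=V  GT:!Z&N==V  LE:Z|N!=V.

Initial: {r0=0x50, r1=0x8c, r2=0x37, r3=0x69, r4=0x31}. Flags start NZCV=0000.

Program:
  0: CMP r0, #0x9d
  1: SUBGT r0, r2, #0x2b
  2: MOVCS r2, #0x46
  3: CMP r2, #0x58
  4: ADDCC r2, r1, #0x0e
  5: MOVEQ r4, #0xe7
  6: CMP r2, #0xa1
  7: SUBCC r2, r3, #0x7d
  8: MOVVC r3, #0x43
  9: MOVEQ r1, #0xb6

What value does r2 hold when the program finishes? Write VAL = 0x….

VAL = 0xec

[0] flags=1001 → (cmp)
[1] flags=1001 GT?T → r0=0x0c
[2] flags=1001 CS?F → skip
[3] flags=1000 → (cmp)
[4] flags=1000 CC?T → r2=0x9a
[5] flags=1000 EQ?F → skip
[6] flags=1000 → (cmp)
[7] flags=1000 CC?T → r2=0xec
[8] flags=1000 VC?T → r3=0x43
[9] flags=1000 EQ?F → skip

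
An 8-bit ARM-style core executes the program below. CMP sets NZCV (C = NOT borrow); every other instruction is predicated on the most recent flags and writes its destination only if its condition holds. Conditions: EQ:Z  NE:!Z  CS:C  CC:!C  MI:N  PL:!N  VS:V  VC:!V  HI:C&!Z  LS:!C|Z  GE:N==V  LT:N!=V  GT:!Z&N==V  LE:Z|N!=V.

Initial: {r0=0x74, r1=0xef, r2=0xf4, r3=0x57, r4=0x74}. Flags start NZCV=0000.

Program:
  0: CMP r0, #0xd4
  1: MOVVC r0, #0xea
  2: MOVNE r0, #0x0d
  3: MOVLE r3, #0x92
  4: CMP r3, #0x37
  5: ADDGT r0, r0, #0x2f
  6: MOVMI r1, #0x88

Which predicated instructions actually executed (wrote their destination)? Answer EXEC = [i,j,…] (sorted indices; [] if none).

EXEC = [2,5]

[0] flags=1001 → (cmp)
[1] flags=1001 VC?F → skip
[2] flags=1001 NE?T → r0=0x0d
[3] flags=1001 LE?F → skip
[4] flags=0010 → (cmp)
[5] flags=0010 GT?T → r0=0x3c
[6] flags=0010 MI?F → skip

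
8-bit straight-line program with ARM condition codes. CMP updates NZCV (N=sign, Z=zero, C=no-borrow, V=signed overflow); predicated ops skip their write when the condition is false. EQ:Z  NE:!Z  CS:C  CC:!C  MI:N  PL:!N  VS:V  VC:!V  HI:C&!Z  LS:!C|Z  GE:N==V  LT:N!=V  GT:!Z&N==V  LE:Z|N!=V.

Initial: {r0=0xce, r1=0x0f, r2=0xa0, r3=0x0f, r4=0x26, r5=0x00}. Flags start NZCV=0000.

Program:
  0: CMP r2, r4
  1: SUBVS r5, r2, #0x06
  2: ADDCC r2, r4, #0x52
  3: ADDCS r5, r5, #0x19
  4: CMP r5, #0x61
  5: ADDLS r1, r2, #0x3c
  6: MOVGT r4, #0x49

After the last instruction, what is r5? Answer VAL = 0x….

[0] flags=0011 → (cmp)
[1] flags=0011 VS?T → r5=0x9a
[2] flags=0011 CC?F → skip
[3] flags=0011 CS?T → r5=0xb3
[4] flags=0011 → (cmp)
[5] flags=0011 LS?F → skip
[6] flags=0011 GT?F → skip

VAL = 0xb3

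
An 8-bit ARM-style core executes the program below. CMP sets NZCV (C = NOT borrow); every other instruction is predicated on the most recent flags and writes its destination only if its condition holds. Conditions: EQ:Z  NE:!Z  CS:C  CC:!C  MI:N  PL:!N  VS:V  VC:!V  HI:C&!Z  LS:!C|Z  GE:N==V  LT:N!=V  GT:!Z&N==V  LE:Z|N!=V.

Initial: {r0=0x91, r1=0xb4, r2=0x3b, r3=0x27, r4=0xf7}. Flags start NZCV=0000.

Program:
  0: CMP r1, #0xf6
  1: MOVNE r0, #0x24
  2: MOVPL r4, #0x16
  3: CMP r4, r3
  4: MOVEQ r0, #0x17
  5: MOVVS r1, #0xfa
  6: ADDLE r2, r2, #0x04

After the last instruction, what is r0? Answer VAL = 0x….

VAL = 0x24

[0] flags=1000 → (cmp)
[1] flags=1000 NE?T → r0=0x24
[2] flags=1000 PL?F → skip
[3] flags=1010 → (cmp)
[4] flags=1010 EQ?F → skip
[5] flags=1010 VS?F → skip
[6] flags=1010 LE?T → r2=0x3f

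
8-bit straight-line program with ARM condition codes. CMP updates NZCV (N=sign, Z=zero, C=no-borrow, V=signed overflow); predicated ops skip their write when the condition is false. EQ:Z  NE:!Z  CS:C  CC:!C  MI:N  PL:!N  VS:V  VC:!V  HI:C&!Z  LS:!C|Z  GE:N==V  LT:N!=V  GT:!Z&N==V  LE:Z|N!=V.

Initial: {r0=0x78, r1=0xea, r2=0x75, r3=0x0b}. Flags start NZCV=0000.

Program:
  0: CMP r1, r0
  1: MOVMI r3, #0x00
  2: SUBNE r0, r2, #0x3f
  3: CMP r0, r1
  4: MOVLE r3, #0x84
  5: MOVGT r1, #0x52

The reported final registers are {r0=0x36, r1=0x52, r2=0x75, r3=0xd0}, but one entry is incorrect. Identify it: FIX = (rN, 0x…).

0: ✓ CMP  NZCV=0011
1: · MOVMI
2: ✓ SUBNE  r0←0x36
3: ✓ CMP  NZCV=0000
4: · MOVLE
5: ✓ MOVGT  r1←0x52

FIX = (r3, 0x0b)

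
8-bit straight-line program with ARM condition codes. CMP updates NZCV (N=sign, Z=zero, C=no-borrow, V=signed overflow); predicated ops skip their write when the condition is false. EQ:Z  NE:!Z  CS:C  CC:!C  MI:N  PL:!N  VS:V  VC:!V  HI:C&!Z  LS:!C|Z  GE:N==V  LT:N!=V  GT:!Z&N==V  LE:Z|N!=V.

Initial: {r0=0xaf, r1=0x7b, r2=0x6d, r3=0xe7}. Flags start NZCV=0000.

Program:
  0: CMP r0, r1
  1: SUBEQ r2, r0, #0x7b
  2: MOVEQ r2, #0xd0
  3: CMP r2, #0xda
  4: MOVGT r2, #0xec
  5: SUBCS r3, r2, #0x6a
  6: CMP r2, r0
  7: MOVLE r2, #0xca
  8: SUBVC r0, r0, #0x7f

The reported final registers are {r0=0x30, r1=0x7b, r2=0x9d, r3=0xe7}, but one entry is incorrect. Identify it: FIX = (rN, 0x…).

[0] flags=0011 → (cmp)
[1] flags=0011 EQ?F → skip
[2] flags=0011 EQ?F → skip
[3] flags=1001 → (cmp)
[4] flags=1001 GT?T → r2=0xec
[5] flags=1001 CS?F → skip
[6] flags=0010 → (cmp)
[7] flags=0010 LE?F → skip
[8] flags=0010 VC?T → r0=0x30

FIX = (r2, 0xec)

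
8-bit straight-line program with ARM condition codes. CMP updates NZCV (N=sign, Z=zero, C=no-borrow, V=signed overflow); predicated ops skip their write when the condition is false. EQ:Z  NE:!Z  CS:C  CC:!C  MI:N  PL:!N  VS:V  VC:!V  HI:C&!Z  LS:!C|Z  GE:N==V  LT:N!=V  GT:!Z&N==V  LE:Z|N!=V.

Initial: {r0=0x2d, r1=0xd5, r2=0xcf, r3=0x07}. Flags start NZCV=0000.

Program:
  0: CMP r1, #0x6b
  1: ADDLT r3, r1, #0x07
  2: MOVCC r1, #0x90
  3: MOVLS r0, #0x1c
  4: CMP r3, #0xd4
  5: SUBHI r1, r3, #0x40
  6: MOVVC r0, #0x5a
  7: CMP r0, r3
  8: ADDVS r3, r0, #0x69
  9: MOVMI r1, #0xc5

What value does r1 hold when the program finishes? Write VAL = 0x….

VAL = 0x9c

[0] flags=0011 → (cmp)
[1] flags=0011 LT?T → r3=0xdc
[2] flags=0011 CC?F → skip
[3] flags=0011 LS?F → skip
[4] flags=0010 → (cmp)
[5] flags=0010 HI?T → r1=0x9c
[6] flags=0010 VC?T → r0=0x5a
[7] flags=0000 → (cmp)
[8] flags=0000 VS?F → skip
[9] flags=0000 MI?F → skip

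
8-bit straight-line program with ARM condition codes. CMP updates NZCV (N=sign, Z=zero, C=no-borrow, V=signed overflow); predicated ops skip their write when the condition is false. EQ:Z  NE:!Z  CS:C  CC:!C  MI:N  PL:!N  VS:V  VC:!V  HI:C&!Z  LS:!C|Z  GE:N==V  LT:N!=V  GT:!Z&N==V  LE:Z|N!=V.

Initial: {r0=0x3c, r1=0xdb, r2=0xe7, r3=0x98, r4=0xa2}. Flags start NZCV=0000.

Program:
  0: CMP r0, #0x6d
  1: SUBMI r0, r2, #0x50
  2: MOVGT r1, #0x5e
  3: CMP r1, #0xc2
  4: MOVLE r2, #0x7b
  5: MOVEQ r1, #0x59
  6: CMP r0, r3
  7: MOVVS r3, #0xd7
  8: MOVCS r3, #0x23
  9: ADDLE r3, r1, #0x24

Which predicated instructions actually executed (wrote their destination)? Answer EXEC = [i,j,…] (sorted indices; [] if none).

[0] flags=1000 → (cmp)
[1] flags=1000 MI?T → r0=0x97
[2] flags=1000 GT?F → skip
[3] flags=0010 → (cmp)
[4] flags=0010 LE?F → skip
[5] flags=0010 EQ?F → skip
[6] flags=1000 → (cmp)
[7] flags=1000 VS?F → skip
[8] flags=1000 CS?F → skip
[9] flags=1000 LE?T → r3=0xff

EXEC = [1,9]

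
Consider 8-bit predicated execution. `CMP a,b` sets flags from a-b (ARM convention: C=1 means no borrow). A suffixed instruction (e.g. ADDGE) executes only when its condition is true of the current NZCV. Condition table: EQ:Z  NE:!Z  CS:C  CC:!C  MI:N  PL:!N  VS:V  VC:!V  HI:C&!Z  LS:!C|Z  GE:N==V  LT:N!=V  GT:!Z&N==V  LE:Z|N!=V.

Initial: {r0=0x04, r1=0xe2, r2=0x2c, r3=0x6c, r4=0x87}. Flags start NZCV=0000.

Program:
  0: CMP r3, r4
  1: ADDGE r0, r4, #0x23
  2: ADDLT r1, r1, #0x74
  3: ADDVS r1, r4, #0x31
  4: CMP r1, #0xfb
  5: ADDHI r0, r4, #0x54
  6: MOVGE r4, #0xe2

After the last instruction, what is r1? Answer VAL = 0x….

0: ✓ CMP  NZCV=1001
1: ✓ ADDGE  r0←0xaa
2: · ADDLT
3: ✓ ADDVS  r1←0xb8
4: ✓ CMP  NZCV=1000
5: · ADDHI
6: · MOVGE

VAL = 0xb8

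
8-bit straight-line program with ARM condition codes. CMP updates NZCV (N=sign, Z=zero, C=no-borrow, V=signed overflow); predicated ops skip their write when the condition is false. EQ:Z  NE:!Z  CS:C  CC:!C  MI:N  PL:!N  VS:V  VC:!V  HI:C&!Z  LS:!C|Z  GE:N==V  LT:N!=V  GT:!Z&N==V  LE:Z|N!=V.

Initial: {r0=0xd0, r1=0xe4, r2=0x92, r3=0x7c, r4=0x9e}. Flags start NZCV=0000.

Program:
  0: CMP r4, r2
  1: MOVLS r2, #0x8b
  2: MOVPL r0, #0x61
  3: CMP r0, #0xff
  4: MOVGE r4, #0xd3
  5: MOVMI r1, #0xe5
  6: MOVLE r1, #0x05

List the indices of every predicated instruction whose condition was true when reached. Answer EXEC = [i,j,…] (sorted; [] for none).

0: ✓ CMP  NZCV=0010
1: · MOVLS
2: ✓ MOVPL  r0←0x61
3: ✓ CMP  NZCV=0000
4: ✓ MOVGE  r4←0xd3
5: · MOVMI
6: · MOVLE

EXEC = [2,4]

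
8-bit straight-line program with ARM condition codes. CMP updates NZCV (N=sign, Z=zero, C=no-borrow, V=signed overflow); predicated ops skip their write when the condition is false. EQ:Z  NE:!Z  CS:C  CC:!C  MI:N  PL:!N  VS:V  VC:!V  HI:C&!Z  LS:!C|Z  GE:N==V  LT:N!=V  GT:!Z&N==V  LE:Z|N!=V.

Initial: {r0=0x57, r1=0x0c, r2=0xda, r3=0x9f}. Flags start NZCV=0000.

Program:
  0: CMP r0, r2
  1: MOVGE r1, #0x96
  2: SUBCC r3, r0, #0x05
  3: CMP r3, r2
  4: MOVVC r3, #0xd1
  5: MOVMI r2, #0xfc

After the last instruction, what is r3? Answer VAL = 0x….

VAL = 0xd1

0: ✓ CMP  NZCV=0000
1: ✓ MOVGE  r1←0x96
2: ✓ SUBCC  r3←0x52
3: ✓ CMP  NZCV=0000
4: ✓ MOVVC  r3←0xd1
5: · MOVMI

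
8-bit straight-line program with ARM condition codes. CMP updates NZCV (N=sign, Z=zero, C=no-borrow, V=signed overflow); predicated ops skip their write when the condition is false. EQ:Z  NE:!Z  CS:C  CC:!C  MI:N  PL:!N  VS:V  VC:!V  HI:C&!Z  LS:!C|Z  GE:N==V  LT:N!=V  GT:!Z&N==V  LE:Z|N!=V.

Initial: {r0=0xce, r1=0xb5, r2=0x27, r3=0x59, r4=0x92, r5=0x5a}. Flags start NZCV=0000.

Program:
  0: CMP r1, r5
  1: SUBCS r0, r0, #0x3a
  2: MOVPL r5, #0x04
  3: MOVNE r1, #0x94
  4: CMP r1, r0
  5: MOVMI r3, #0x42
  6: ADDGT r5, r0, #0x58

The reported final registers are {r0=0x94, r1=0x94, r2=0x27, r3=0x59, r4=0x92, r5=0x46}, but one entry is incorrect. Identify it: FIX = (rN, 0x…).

0: ✓ CMP  NZCV=0011
1: ✓ SUBCS  r0←0x94
2: ✓ MOVPL  r5←0x04
3: ✓ MOVNE  r1←0x94
4: ✓ CMP  NZCV=0110
5: · MOVMI
6: · ADDGT

FIX = (r5, 0x04)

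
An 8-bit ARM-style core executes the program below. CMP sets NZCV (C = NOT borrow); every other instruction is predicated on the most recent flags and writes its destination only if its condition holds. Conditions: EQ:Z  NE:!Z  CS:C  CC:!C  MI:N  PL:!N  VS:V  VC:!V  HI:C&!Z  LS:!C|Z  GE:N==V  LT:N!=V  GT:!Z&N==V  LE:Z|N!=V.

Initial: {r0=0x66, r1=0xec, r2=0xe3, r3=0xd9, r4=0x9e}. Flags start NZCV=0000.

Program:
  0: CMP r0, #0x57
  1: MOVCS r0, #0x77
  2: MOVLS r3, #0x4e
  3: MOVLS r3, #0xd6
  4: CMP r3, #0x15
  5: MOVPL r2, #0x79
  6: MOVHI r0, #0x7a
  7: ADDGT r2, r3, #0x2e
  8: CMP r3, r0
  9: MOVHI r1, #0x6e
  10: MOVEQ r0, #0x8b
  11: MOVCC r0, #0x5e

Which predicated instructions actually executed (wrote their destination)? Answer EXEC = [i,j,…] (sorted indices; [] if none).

[0] flags=0010 → (cmp)
[1] flags=0010 CS?T → r0=0x77
[2] flags=0010 LS?F → skip
[3] flags=0010 LS?F → skip
[4] flags=1010 → (cmp)
[5] flags=1010 PL?F → skip
[6] flags=1010 HI?T → r0=0x7a
[7] flags=1010 GT?F → skip
[8] flags=0011 → (cmp)
[9] flags=0011 HI?T → r1=0x6e
[10] flags=0011 EQ?F → skip
[11] flags=0011 CC?F → skip

EXEC = [1,6,9]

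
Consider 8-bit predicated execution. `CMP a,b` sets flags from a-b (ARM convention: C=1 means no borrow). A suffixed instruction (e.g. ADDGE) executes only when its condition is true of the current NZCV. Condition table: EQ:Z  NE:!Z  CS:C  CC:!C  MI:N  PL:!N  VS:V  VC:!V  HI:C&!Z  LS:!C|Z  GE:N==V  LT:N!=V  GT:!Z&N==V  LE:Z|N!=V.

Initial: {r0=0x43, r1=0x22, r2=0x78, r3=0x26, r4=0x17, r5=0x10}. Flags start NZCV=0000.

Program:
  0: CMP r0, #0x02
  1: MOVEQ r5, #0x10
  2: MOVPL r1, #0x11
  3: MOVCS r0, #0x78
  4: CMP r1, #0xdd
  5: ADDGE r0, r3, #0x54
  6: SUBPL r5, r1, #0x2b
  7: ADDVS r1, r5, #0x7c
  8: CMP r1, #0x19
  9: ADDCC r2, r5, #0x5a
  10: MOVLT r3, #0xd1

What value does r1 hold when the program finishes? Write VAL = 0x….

0: ✓ CMP  NZCV=0010
1: · MOVEQ
2: ✓ MOVPL  r1←0x11
3: ✓ MOVCS  r0←0x78
4: ✓ CMP  NZCV=0000
5: ✓ ADDGE  r0←0x7a
6: ✓ SUBPL  r5←0xe6
7: · ADDVS
8: ✓ CMP  NZCV=1000
9: ✓ ADDCC  r2←0x40
10: ✓ MOVLT  r3←0xd1

VAL = 0x11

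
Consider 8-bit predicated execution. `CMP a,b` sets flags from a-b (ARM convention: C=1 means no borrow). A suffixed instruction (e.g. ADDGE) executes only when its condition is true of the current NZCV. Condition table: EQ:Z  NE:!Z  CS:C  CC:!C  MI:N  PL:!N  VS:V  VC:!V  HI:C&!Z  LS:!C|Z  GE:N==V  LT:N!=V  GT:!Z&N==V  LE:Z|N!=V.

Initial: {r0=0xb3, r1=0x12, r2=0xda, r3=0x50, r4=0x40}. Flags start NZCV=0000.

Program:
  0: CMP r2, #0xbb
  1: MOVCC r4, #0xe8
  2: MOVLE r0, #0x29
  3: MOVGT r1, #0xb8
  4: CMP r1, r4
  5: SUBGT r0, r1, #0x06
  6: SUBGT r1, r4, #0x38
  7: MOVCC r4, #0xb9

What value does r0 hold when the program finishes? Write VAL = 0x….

VAL = 0xb3

[0] flags=0010 → (cmp)
[1] flags=0010 CC?F → skip
[2] flags=0010 LE?F → skip
[3] flags=0010 GT?T → r1=0xb8
[4] flags=0011 → (cmp)
[5] flags=0011 GT?F → skip
[6] flags=0011 GT?F → skip
[7] flags=0011 CC?F → skip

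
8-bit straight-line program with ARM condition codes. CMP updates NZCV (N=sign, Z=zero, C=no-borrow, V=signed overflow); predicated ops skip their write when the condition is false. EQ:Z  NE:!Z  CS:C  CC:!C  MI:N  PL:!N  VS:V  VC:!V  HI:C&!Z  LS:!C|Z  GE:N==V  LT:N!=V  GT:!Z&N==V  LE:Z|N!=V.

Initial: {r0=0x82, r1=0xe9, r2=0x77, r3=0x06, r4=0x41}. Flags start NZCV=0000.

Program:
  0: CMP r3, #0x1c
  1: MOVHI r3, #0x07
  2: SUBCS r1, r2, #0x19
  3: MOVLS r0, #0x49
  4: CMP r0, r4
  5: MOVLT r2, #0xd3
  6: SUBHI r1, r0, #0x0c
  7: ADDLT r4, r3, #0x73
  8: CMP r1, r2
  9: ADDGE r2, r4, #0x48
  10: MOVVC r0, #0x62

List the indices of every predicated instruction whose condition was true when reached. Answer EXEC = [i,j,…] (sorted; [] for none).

0: ✓ CMP  NZCV=1000
1: · MOVHI
2: · SUBCS
3: ✓ MOVLS  r0←0x49
4: ✓ CMP  NZCV=0010
5: · MOVLT
6: ✓ SUBHI  r1←0x3d
7: · ADDLT
8: ✓ CMP  NZCV=1000
9: · ADDGE
10: ✓ MOVVC  r0←0x62

EXEC = [3,6,10]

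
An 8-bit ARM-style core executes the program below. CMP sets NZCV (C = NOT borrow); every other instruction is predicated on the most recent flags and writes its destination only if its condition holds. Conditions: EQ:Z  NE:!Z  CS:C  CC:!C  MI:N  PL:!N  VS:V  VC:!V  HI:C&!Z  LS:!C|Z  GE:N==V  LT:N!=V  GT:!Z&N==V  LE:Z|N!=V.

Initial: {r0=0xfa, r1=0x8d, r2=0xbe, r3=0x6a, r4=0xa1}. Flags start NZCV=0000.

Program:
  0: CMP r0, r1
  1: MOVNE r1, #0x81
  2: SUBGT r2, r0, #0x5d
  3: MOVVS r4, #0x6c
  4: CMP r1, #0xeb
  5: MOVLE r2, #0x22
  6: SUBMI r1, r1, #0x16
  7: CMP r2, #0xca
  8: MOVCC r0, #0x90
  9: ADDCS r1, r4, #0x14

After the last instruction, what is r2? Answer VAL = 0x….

VAL = 0x22

[0] flags=0010 → (cmp)
[1] flags=0010 NE?T → r1=0x81
[2] flags=0010 GT?T → r2=0x9d
[3] flags=0010 VS?F → skip
[4] flags=1000 → (cmp)
[5] flags=1000 LE?T → r2=0x22
[6] flags=1000 MI?T → r1=0x6b
[7] flags=0000 → (cmp)
[8] flags=0000 CC?T → r0=0x90
[9] flags=0000 CS?F → skip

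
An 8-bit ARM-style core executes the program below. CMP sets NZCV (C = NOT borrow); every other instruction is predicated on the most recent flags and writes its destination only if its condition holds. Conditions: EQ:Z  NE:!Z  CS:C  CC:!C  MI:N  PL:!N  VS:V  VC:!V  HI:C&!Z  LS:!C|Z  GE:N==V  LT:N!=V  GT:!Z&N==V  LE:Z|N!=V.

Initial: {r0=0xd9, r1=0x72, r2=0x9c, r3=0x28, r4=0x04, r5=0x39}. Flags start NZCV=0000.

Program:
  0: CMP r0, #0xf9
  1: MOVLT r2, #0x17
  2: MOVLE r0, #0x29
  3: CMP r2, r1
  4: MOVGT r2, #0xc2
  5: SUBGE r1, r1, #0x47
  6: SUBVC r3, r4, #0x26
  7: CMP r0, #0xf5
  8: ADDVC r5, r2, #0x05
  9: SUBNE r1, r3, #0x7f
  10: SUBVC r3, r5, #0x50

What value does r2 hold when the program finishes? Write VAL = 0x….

VAL = 0x17

0: ✓ CMP  NZCV=1000
1: ✓ MOVLT  r2←0x17
2: ✓ MOVLE  r0←0x29
3: ✓ CMP  NZCV=1000
4: · MOVGT
5: · SUBGE
6: ✓ SUBVC  r3←0xde
7: ✓ CMP  NZCV=0000
8: ✓ ADDVC  r5←0x1c
9: ✓ SUBNE  r1←0x5f
10: ✓ SUBVC  r3←0xcc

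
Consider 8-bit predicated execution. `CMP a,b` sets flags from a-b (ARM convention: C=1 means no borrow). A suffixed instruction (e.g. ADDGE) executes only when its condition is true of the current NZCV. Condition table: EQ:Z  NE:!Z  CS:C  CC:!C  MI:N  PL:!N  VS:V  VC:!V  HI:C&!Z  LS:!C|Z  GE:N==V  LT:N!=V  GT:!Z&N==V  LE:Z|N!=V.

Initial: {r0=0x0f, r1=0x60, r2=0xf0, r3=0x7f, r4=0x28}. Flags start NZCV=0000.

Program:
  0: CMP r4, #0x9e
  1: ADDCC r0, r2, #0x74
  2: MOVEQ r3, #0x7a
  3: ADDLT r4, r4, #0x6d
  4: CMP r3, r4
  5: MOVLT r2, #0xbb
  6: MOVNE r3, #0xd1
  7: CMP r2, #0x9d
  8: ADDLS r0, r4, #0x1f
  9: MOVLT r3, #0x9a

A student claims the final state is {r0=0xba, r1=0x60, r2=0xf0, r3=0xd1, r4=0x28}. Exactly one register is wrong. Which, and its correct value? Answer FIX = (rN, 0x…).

FIX = (r0, 0x64)

[0] flags=1001 → (cmp)
[1] flags=1001 CC?T → r0=0x64
[2] flags=1001 EQ?F → skip
[3] flags=1001 LT?F → skip
[4] flags=0010 → (cmp)
[5] flags=0010 LT?F → skip
[6] flags=0010 NE?T → r3=0xd1
[7] flags=0010 → (cmp)
[8] flags=0010 LS?F → skip
[9] flags=0010 LT?F → skip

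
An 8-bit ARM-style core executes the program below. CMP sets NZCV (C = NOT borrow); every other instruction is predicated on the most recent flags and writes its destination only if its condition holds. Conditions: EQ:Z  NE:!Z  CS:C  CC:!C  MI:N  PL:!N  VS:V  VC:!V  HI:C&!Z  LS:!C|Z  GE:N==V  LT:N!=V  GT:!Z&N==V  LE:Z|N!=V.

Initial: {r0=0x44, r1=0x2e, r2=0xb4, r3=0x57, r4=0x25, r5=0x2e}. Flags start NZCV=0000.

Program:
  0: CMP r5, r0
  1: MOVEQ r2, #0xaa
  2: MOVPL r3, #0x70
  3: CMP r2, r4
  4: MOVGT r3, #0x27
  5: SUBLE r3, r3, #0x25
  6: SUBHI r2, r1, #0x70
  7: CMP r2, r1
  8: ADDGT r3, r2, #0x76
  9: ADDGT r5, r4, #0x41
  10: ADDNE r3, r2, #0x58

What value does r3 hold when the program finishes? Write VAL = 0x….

VAL = 0x16

0: ✓ CMP  NZCV=1000
1: · MOVEQ
2: · MOVPL
3: ✓ CMP  NZCV=1010
4: · MOVGT
5: ✓ SUBLE  r3←0x32
6: ✓ SUBHI  r2←0xbe
7: ✓ CMP  NZCV=1010
8: · ADDGT
9: · ADDGT
10: ✓ ADDNE  r3←0x16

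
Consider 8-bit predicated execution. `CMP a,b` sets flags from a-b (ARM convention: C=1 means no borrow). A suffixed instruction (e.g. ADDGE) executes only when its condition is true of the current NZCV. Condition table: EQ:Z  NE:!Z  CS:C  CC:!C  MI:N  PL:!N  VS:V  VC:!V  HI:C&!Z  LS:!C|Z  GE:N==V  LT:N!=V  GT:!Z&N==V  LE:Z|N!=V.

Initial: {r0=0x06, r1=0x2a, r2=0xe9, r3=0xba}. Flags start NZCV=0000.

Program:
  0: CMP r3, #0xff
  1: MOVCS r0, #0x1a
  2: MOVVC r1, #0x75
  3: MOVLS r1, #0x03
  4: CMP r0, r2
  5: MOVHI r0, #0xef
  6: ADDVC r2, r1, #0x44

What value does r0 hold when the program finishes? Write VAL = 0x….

VAL = 0x06

0: ✓ CMP  NZCV=1000
1: · MOVCS
2: ✓ MOVVC  r1←0x75
3: ✓ MOVLS  r1←0x03
4: ✓ CMP  NZCV=0000
5: · MOVHI
6: ✓ ADDVC  r2←0x47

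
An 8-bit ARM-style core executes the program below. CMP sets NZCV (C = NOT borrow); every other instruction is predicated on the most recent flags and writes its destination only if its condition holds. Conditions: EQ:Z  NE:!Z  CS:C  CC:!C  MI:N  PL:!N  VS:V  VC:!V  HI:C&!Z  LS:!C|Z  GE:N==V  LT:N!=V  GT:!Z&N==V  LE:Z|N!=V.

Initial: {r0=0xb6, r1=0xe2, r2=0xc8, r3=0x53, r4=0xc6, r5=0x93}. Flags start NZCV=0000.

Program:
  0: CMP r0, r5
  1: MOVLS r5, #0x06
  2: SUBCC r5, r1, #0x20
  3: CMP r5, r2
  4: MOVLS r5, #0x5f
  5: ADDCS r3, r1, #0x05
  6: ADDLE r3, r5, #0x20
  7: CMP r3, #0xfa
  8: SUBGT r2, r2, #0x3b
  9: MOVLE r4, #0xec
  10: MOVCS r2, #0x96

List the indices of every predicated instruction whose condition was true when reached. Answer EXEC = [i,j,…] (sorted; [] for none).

EXEC = [4,6,8]

0: ✓ CMP  NZCV=0010
1: · MOVLS
2: · SUBCC
3: ✓ CMP  NZCV=1000
4: ✓ MOVLS  r5←0x5f
5: · ADDCS
6: ✓ ADDLE  r3←0x7f
7: ✓ CMP  NZCV=1001
8: ✓ SUBGT  r2←0x8d
9: · MOVLE
10: · MOVCS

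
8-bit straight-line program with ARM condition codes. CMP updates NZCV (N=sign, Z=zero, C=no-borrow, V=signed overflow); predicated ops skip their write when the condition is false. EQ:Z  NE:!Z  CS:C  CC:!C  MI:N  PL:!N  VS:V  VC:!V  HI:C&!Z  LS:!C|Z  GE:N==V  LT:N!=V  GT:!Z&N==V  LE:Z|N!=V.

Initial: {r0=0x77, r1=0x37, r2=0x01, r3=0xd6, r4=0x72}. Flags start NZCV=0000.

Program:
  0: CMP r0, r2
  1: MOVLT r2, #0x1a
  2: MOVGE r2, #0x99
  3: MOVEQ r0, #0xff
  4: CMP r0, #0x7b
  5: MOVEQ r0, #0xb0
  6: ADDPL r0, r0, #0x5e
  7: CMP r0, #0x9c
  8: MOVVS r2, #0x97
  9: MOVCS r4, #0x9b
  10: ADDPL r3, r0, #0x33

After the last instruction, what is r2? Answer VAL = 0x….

0: ✓ CMP  NZCV=0010
1: · MOVLT
2: ✓ MOVGE  r2←0x99
3: · MOVEQ
4: ✓ CMP  NZCV=1000
5: · MOVEQ
6: · ADDPL
7: ✓ CMP  NZCV=1001
8: ✓ MOVVS  r2←0x97
9: · MOVCS
10: · ADDPL

VAL = 0x97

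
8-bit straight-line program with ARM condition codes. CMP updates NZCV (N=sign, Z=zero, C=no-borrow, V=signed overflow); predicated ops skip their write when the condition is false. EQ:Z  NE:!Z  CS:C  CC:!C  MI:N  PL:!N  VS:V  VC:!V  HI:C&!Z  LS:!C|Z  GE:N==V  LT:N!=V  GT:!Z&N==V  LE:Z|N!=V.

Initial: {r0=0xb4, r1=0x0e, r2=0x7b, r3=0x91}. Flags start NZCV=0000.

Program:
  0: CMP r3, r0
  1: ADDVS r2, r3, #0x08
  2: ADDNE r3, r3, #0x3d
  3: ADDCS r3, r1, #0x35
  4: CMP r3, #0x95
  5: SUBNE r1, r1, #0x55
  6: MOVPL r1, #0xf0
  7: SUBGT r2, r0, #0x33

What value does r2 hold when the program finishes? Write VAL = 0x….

VAL = 0x81

[0] flags=1000 → (cmp)
[1] flags=1000 VS?F → skip
[2] flags=1000 NE?T → r3=0xce
[3] flags=1000 CS?F → skip
[4] flags=0010 → (cmp)
[5] flags=0010 NE?T → r1=0xb9
[6] flags=0010 PL?T → r1=0xf0
[7] flags=0010 GT?T → r2=0x81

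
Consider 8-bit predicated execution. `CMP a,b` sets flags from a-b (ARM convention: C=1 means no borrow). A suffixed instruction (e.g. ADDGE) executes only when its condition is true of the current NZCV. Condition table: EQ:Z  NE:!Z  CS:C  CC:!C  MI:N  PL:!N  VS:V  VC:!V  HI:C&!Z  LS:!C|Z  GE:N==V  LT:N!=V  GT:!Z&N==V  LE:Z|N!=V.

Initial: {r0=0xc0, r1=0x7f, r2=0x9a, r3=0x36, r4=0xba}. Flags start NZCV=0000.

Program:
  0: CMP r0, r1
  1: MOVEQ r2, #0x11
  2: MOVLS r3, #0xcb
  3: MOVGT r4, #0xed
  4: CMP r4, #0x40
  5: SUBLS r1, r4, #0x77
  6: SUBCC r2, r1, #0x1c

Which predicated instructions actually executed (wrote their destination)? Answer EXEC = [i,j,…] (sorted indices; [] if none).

EXEC = []

[0] flags=0011 → (cmp)
[1] flags=0011 EQ?F → skip
[2] flags=0011 LS?F → skip
[3] flags=0011 GT?F → skip
[4] flags=0011 → (cmp)
[5] flags=0011 LS?F → skip
[6] flags=0011 CC?F → skip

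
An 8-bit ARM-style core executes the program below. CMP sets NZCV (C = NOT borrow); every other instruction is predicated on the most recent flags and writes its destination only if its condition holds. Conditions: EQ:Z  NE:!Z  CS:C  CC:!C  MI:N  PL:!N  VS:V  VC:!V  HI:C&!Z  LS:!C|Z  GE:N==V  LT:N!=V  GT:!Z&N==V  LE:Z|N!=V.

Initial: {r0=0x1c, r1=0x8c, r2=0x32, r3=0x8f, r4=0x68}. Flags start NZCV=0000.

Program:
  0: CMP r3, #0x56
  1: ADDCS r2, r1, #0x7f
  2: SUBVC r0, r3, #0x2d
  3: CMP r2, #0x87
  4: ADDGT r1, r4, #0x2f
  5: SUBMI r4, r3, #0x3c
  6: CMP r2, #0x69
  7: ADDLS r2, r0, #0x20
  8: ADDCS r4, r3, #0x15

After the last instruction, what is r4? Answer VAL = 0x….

[0] flags=0011 → (cmp)
[1] flags=0011 CS?T → r2=0x0b
[2] flags=0011 VC?F → skip
[3] flags=1001 → (cmp)
[4] flags=1001 GT?T → r1=0x97
[5] flags=1001 MI?T → r4=0x53
[6] flags=1000 → (cmp)
[7] flags=1000 LS?T → r2=0x3c
[8] flags=1000 CS?F → skip

VAL = 0x53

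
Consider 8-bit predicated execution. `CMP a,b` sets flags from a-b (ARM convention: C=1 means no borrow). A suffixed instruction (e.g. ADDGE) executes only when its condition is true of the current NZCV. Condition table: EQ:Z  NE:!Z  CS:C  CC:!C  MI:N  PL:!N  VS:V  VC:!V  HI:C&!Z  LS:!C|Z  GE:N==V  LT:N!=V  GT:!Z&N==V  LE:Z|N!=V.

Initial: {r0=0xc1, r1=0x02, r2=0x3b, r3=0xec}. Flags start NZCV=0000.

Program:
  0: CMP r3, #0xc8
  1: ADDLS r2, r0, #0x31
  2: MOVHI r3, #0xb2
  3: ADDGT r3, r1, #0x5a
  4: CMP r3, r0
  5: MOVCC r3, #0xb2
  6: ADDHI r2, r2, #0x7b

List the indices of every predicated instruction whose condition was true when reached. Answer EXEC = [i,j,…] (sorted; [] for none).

[0] flags=0010 → (cmp)
[1] flags=0010 LS?F → skip
[2] flags=0010 HI?T → r3=0xb2
[3] flags=0010 GT?T → r3=0x5c
[4] flags=1001 → (cmp)
[5] flags=1001 CC?T → r3=0xb2
[6] flags=1001 HI?F → skip

EXEC = [2,3,5]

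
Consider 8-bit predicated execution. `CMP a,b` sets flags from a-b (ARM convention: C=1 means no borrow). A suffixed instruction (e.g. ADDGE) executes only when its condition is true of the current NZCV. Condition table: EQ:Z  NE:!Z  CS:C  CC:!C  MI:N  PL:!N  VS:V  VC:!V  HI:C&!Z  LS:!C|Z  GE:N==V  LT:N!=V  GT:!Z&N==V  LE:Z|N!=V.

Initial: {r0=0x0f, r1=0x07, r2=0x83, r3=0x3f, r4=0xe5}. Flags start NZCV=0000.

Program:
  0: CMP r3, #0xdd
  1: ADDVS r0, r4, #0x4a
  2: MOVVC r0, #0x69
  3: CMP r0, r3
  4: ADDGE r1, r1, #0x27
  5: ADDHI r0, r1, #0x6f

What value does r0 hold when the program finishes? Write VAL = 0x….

[0] flags=0000 → (cmp)
[1] flags=0000 VS?F → skip
[2] flags=0000 VC?T → r0=0x69
[3] flags=0010 → (cmp)
[4] flags=0010 GE?T → r1=0x2e
[5] flags=0010 HI?T → r0=0x9d

VAL = 0x9d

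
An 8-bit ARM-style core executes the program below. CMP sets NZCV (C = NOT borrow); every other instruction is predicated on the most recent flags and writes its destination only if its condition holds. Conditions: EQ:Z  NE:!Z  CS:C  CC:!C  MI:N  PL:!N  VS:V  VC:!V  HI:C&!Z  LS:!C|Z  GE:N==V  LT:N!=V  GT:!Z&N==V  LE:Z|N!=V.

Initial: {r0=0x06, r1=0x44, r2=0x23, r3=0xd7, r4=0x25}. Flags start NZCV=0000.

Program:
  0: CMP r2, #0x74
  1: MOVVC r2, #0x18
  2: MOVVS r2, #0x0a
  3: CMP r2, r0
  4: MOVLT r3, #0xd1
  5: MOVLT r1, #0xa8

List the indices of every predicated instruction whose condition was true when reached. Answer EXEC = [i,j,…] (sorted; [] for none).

EXEC = [1]

0: ✓ CMP  NZCV=1000
1: ✓ MOVVC  r2←0x18
2: · MOVVS
3: ✓ CMP  NZCV=0010
4: · MOVLT
5: · MOVLT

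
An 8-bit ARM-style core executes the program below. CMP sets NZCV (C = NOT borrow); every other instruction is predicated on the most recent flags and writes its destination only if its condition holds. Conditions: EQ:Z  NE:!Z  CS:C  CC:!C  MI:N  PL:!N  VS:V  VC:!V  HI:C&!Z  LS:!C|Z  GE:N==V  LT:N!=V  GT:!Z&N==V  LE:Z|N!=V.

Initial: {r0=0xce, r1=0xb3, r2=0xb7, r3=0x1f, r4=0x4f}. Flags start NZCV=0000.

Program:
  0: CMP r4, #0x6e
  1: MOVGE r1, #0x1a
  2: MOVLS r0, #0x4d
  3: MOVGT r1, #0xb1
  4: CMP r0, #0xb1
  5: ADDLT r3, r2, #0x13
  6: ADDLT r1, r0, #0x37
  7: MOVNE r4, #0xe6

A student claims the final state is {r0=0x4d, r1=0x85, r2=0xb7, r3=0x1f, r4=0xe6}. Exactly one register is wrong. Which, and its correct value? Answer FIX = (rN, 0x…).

[0] flags=1000 → (cmp)
[1] flags=1000 GE?F → skip
[2] flags=1000 LS?T → r0=0x4d
[3] flags=1000 GT?F → skip
[4] flags=1001 → (cmp)
[5] flags=1001 LT?F → skip
[6] flags=1001 LT?F → skip
[7] flags=1001 NE?T → r4=0xe6

FIX = (r1, 0xb3)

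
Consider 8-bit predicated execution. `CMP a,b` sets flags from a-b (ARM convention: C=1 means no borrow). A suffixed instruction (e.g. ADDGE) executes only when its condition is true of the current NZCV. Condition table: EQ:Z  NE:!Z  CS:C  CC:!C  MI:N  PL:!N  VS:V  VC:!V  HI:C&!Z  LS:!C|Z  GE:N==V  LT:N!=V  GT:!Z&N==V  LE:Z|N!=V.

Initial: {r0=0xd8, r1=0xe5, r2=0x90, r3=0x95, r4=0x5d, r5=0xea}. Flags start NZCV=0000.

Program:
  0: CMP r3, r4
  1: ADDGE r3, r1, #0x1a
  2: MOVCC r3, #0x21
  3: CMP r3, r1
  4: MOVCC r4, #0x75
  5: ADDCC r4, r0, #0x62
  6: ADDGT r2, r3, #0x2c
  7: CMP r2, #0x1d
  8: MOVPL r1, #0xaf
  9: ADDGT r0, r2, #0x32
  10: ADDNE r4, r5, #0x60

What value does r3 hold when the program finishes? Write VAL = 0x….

[0] flags=0011 → (cmp)
[1] flags=0011 GE?F → skip
[2] flags=0011 CC?F → skip
[3] flags=1000 → (cmp)
[4] flags=1000 CC?T → r4=0x75
[5] flags=1000 CC?T → r4=0x3a
[6] flags=1000 GT?F → skip
[7] flags=0011 → (cmp)
[8] flags=0011 PL?T → r1=0xaf
[9] flags=0011 GT?F → skip
[10] flags=0011 NE?T → r4=0x4a

VAL = 0x95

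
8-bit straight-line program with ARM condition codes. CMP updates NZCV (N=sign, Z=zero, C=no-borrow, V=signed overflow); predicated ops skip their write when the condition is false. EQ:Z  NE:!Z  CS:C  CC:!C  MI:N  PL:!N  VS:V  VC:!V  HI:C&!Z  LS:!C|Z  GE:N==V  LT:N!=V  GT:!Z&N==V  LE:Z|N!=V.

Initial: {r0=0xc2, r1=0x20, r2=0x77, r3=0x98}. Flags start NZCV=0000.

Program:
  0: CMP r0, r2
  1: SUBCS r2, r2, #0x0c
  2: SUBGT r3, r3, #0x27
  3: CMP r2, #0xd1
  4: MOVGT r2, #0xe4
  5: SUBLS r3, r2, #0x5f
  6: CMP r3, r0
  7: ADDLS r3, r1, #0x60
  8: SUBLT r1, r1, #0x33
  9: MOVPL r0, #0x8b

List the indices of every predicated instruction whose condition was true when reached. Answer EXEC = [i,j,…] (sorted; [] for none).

0: ✓ CMP  NZCV=0011
1: ✓ SUBCS  r2←0x6b
2: · SUBGT
3: ✓ CMP  NZCV=1001
4: ✓ MOVGT  r2←0xe4
5: ✓ SUBLS  r3←0x85
6: ✓ CMP  NZCV=1000
7: ✓ ADDLS  r3←0x80
8: ✓ SUBLT  r1←0xed
9: · MOVPL

EXEC = [1,4,5,7,8]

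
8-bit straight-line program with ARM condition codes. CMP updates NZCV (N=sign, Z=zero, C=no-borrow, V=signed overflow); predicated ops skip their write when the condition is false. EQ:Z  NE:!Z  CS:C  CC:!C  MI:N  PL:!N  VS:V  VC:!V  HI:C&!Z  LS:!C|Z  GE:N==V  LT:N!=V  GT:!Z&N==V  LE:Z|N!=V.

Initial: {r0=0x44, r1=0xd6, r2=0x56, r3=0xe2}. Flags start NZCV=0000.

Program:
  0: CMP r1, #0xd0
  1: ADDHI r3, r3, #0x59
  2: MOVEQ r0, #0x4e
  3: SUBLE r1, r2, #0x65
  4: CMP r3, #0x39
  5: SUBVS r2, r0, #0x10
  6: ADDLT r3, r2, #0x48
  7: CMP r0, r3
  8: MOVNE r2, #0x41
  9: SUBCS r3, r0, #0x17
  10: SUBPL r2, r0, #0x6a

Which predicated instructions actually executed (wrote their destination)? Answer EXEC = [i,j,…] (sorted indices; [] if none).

EXEC = [1,8,9,10]

0: ✓ CMP  NZCV=0010
1: ✓ ADDHI  r3←0x3b
2: · MOVEQ
3: · SUBLE
4: ✓ CMP  NZCV=0010
5: · SUBVS
6: · ADDLT
7: ✓ CMP  NZCV=0010
8: ✓ MOVNE  r2←0x41
9: ✓ SUBCS  r3←0x2d
10: ✓ SUBPL  r2←0xda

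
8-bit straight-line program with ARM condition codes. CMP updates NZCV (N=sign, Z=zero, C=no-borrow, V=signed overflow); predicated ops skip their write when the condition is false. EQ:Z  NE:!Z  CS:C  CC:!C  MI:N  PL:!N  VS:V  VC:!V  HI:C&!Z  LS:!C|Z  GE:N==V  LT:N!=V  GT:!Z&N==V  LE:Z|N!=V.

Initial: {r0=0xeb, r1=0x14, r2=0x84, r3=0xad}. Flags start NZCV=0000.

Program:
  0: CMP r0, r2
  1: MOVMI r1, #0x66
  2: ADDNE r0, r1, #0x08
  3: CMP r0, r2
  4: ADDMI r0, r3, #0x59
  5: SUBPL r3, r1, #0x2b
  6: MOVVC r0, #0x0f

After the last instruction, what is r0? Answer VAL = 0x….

[0] flags=0010 → (cmp)
[1] flags=0010 MI?F → skip
[2] flags=0010 NE?T → r0=0x1c
[3] flags=1001 → (cmp)
[4] flags=1001 MI?T → r0=0x06
[5] flags=1001 PL?F → skip
[6] flags=1001 VC?F → skip

VAL = 0x06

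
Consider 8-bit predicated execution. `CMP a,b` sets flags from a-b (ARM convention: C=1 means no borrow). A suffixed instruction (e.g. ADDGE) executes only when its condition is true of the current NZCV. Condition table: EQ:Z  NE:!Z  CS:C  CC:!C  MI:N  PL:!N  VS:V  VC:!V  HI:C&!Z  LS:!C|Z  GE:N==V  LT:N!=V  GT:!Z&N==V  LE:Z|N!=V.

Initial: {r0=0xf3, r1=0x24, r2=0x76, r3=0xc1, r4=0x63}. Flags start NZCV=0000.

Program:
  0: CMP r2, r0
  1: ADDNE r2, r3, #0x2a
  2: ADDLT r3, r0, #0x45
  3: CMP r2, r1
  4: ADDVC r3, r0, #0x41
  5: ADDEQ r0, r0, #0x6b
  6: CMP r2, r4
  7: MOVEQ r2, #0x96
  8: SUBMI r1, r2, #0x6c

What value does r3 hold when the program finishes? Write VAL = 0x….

VAL = 0x34

[0] flags=1001 → (cmp)
[1] flags=1001 NE?T → r2=0xeb
[2] flags=1001 LT?F → skip
[3] flags=1010 → (cmp)
[4] flags=1010 VC?T → r3=0x34
[5] flags=1010 EQ?F → skip
[6] flags=1010 → (cmp)
[7] flags=1010 EQ?F → skip
[8] flags=1010 MI?T → r1=0x7f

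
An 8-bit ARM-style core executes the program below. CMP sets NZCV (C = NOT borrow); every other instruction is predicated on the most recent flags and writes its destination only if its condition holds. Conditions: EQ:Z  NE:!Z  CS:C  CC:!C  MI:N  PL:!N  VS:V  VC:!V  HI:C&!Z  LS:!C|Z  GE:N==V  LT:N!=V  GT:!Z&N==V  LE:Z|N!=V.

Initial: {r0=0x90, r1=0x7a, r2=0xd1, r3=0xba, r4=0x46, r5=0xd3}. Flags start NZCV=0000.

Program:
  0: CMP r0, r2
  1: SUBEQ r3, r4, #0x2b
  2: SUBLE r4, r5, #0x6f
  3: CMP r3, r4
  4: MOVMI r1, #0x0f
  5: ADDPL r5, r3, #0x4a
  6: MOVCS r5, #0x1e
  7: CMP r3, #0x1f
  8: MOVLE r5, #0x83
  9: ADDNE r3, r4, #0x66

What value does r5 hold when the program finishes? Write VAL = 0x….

0: ✓ CMP  NZCV=1000
1: · SUBEQ
2: ✓ SUBLE  r4←0x64
3: ✓ CMP  NZCV=0011
4: · MOVMI
5: ✓ ADDPL  r5←0x04
6: ✓ MOVCS  r5←0x1e
7: ✓ CMP  NZCV=1010
8: ✓ MOVLE  r5←0x83
9: ✓ ADDNE  r3←0xca

VAL = 0x83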